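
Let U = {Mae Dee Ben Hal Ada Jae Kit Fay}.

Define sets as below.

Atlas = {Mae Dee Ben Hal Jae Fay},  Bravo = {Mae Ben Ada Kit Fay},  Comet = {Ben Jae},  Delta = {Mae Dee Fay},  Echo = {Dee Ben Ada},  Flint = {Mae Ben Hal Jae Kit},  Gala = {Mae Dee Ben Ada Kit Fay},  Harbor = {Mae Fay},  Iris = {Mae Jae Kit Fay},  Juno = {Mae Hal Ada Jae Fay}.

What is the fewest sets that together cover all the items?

Take {Flint, Gala}. Their union is {Mae, Dee, Ben, Hal, Ada, Jae, Kit, Fay}, which is all 8 items.
No single set has all 8 items (the largest, Atlas, has 6), so 2 is optimal.

2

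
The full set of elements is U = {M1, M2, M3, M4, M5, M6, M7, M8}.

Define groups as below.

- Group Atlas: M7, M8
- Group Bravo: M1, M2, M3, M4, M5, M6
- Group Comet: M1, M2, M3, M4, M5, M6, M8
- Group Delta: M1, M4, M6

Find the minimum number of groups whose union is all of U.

Atlas and Comet cover everything between them: the union {M1, M2, M3, M4, M5, M6, M7, M8} is all of U.
No single group has all 8 elements (the largest, Comet, has 7), so 2 is optimal.

2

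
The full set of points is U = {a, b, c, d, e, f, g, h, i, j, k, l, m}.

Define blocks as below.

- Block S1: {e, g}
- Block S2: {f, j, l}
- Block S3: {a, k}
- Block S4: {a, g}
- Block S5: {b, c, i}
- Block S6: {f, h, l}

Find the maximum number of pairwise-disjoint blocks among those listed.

S1, S2, S3, S5 are pairwise disjoint (S1={e,g}; S2={f,j,l}; S3={a,k}; S5={b,c,i}).
Every remaining block overlaps one of these, and no 5 of the listed blocks are pairwise disjoint, so 4 is the maximum.

4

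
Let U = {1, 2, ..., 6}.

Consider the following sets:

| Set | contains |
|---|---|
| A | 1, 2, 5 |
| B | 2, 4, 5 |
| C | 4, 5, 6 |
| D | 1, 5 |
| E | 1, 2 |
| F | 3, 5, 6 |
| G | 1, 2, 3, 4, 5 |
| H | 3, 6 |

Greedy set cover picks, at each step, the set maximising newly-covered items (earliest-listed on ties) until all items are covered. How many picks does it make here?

2

Greedy: pick G (covers 5 new) → pick C (covers 1 new). Total picks: 2.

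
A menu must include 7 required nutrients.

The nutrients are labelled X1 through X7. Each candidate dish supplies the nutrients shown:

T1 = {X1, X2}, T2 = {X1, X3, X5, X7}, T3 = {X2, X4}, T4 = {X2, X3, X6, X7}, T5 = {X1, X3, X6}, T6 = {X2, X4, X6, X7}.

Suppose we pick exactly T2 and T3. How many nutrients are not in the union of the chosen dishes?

Union of T2, T3 = {X1, X2, X3, X4, X5, X7}.
Not covered: X6 — 1 nutrient.

1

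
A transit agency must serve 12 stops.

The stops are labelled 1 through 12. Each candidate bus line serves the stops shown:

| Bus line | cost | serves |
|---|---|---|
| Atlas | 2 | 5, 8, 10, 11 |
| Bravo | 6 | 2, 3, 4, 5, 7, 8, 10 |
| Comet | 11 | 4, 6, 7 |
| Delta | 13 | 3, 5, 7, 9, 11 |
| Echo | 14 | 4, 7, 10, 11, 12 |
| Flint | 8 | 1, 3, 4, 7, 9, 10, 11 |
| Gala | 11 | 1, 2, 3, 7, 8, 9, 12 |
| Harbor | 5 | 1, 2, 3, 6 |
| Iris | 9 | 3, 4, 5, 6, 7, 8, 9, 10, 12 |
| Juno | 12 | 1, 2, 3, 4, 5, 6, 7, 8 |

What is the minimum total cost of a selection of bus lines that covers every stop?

Atlas, Harbor, Iris together cover every stop (Atlas ∪ Harbor ∪ Iris = {1, 2, 3, 4, 5, 6, 7, 8, 9, 10, 11, 12}); total cost 2 + 5 + 9 = 16.
No covering selection has total cost below 16.

16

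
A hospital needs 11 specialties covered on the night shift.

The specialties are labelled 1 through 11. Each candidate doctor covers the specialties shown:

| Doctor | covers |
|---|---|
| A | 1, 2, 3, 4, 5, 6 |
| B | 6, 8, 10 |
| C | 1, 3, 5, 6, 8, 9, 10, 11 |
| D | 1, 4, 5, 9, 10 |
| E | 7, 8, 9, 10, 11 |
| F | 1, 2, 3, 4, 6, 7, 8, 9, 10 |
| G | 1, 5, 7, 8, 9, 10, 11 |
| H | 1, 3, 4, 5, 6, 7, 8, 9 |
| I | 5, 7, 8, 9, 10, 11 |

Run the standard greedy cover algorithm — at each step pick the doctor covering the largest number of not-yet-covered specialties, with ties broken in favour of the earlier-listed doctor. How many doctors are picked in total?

Greedy: pick F (covers 9 new) → pick C (covers 2 new). Total picks: 2.

2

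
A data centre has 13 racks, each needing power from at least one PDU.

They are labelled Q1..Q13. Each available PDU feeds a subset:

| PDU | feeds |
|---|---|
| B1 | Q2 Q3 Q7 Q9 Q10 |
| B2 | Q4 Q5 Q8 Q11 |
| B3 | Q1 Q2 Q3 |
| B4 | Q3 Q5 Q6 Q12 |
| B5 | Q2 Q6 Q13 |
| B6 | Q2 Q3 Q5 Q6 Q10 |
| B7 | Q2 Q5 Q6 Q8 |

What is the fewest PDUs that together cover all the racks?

5

B1 and B2 and B3 and B4 and B5 together: B1 ∪ B2 ∪ B3 ∪ B4 ∪ B5 = {Q1, Q2, Q3, Q4, Q5, Q6, Q7, Q8, Q9, Q10, Q11, Q12, Q13} — every rack is covered.
No 4 of the 7 PDUs cover everything (all 35 combinations miss at least one rack), so 5 is optimal.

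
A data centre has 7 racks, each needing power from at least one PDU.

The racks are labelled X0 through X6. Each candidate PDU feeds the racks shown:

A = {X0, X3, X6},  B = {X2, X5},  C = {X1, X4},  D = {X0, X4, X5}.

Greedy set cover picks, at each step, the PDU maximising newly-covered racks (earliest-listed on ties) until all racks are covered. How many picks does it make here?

Greedy: pick A (covers 3 new) → pick B (covers 2 new) → pick C (covers 2 new). Total picks: 3.

3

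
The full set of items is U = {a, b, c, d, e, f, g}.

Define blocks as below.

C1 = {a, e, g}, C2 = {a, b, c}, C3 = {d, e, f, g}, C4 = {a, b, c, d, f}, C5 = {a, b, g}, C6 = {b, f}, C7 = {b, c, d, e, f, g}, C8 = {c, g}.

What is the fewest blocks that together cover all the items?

Take {C1, C7}. Their union is {a, b, c, d, e, f, g}, which is all 7 items.
No single block has all 7 items (the largest, C7, has 6), so 2 is optimal.

2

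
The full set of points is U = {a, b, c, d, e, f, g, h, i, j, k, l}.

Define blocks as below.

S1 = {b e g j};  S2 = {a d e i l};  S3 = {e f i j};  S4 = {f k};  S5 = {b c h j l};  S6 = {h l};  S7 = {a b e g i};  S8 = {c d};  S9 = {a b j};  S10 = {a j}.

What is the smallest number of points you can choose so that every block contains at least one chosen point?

5

The 5 points {a, c, f, h, j} hit every block.
No choice of 4 points meets every block, so 5 is the minimum.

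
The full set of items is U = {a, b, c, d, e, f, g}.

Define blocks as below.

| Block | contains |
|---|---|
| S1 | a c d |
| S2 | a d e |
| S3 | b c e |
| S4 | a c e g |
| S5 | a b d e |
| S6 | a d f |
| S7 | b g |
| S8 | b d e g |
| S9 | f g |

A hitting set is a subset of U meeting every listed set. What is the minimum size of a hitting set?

3

H = {a, e, g} meets every block (each contains at least one member of H), and |H| = 3.
No choice of 2 items meets every block, so 3 is the minimum.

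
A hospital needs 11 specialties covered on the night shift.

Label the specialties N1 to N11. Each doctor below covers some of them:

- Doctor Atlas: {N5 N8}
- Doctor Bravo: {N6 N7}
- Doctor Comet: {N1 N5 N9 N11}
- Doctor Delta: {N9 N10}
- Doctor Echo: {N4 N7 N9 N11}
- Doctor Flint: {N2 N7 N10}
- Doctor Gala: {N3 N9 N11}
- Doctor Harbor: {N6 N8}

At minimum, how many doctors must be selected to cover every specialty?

Take {Comet, Echo, Flint, Gala, Harbor}. Their union is {N1, N2, N3, N4, N5, N6, N7, N8, N9, N10, N11}, which is all 11 specialties.
Only Echo contains N4, so Echo is forced; the remaining 7 specialties need at least 4 more doctors (each remaining doctor adds at most 2) — so at least 5 doctors are needed, and 5 is optimal.

5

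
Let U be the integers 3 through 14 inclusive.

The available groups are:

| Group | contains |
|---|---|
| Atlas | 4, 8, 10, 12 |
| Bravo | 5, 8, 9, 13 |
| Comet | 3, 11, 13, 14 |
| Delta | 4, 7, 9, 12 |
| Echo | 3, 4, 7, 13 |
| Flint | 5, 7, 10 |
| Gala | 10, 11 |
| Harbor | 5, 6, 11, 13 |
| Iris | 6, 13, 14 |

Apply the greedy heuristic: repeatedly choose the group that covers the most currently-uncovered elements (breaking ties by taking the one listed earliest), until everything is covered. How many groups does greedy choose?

Greedy: pick Atlas (covers 4 new) → pick Comet (covers 4 new) → pick Bravo (covers 2 new) → pick Delta (covers 1 new) → pick Harbor (covers 1 new). Total picks: 5.
(The true minimum cover uses only 4 groups, so greedy is not optimal here.)

5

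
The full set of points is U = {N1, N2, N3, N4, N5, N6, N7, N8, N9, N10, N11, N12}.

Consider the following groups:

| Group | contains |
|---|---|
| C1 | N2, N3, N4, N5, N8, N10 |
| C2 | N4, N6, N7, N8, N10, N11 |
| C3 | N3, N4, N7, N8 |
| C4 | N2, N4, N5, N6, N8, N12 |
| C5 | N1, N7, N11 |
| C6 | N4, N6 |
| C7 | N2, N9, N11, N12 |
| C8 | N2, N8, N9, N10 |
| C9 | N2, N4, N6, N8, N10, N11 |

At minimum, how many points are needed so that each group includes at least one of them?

H = {N2, N4, N7} meets every group (each contains at least one member of H), and |H| = 3.
The groups C5, C6, C8 are pairwise disjoint, so any hitting set needs a separate point for each — at least 3. Hence 3 is optimal.

3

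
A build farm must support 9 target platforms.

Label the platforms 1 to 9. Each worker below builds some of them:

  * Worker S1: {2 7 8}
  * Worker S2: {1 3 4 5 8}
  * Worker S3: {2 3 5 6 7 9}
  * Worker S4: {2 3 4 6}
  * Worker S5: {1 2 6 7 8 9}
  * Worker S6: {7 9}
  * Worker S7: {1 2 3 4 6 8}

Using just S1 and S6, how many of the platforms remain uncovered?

Union of S1, S6 = {2, 7, 8, 9}.
Not covered: 1, 3, 4, 5, 6 — 5 platforms.

5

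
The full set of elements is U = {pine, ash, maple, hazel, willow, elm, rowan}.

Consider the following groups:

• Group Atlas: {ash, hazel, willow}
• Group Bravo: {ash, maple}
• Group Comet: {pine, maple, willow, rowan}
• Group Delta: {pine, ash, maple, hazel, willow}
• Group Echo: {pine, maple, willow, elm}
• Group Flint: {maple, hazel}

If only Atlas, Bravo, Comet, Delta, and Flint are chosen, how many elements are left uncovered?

Union of Atlas, Bravo, Comet, Delta, Flint = {pine, ash, maple, hazel, willow, rowan}.
Not covered: elm — 1 element.

1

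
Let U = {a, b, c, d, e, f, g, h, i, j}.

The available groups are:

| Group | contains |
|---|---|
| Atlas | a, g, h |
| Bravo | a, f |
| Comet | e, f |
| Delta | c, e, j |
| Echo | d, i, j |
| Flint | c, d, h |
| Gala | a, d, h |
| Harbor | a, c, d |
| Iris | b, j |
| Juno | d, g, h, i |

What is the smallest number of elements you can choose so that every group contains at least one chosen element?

The 4 elements {a, d, f, j} hit every group.
No choice of 3 elements meets every group, so 4 is the minimum.

4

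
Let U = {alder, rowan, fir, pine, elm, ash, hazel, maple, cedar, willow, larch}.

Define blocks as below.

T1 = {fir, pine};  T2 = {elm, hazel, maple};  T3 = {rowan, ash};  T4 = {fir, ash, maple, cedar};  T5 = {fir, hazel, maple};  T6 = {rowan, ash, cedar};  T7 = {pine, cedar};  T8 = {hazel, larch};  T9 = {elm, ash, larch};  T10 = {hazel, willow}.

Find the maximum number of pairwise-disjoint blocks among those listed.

3

T1, T2, T6 are pairwise disjoint (T1={fir,pine}; T2={elm,hazel,maple}; T6={rowan,ash,cedar}).
Every remaining block overlaps one of these, and no 4 of the listed blocks are pairwise disjoint, so 3 is the maximum.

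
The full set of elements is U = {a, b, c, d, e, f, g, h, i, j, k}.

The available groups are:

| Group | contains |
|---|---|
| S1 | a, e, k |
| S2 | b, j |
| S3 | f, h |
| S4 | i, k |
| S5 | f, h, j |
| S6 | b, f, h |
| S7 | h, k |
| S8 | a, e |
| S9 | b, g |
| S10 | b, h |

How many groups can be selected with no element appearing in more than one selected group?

S3, S4, S8, S9 are pairwise disjoint (S3={f,h}; S4={i,k}; S8={a,e}; S9={b,g}).
Every remaining group overlaps one of these, and no 5 of the listed groups are pairwise disjoint, so 4 is the maximum.

4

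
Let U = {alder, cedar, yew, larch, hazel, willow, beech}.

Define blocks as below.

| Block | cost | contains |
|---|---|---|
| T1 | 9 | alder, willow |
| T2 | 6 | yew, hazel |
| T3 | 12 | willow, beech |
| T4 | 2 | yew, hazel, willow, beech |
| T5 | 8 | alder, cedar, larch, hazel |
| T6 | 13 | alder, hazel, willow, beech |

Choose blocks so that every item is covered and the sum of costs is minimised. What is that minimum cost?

T4, T5 together cover every item (T4 ∪ T5 = {alder, cedar, yew, larch, hazel, willow, beech}); total cost 2 + 8 = 10.
No covering selection has total cost below 10.

10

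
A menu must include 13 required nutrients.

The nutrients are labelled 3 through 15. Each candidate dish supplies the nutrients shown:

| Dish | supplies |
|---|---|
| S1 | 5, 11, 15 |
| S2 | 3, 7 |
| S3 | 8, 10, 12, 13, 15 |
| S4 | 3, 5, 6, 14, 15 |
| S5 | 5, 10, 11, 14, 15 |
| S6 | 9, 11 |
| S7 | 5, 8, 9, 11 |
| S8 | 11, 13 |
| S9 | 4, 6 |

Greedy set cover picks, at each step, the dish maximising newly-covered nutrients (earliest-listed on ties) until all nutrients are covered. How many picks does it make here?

Greedy: pick S3 (covers 5 new) → pick S4 (covers 4 new) → pick S6 (covers 2 new) → pick S2 (covers 1 new) → pick S9 (covers 1 new). Total picks: 5.

5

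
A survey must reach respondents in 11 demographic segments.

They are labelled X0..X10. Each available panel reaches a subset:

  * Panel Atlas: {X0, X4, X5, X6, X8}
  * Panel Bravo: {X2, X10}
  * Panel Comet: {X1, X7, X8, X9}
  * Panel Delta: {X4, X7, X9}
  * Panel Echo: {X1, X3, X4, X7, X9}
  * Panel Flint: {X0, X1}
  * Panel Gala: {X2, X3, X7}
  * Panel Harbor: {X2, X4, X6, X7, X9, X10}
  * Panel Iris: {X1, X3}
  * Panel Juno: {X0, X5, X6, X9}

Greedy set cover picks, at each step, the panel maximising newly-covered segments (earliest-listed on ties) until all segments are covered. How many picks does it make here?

3

Greedy: pick Harbor (covers 6 new) → pick Atlas (covers 3 new) → pick Echo (covers 2 new). Total picks: 3.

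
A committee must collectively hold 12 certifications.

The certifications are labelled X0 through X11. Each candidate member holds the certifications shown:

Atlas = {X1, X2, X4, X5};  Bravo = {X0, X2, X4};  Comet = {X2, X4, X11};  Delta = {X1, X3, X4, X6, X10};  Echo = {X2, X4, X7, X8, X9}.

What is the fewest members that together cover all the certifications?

Atlas and Bravo and Comet and Delta and Echo together: Atlas ∪ Bravo ∪ Comet ∪ Delta ∪ Echo = {X0, X1, X2, X3, X4, X5, X6, X7, X8, X9, X10, X11} — every certification is covered.
No 4 of the 5 members cover everything (all 5 combinations miss at least one certification), so 5 is optimal.

5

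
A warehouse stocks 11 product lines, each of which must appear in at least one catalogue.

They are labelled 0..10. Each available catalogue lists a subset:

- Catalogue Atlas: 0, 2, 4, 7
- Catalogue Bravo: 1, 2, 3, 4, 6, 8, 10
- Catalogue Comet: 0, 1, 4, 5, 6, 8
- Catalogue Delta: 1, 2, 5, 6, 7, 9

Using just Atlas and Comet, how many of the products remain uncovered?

Union of Atlas, Comet = {0, 1, 2, 4, 5, 6, 7, 8}.
Not covered: 3, 9, 10 — 3 products.

3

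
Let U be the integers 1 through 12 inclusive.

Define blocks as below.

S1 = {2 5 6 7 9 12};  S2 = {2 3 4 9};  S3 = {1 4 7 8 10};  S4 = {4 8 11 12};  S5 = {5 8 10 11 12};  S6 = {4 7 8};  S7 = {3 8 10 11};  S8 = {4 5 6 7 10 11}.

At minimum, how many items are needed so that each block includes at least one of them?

Take H = {4, 7, 8}. Each listed block contains at least one of these, so H is a hitting set of size 3.
No choice of 2 items meets every block, so 3 is the minimum.

3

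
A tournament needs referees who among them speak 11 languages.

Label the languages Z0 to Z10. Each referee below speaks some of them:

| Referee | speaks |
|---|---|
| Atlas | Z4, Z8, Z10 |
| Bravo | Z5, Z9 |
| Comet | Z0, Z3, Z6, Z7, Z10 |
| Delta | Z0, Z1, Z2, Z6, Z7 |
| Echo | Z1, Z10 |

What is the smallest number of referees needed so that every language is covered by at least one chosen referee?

4

Take {Atlas, Bravo, Comet, Delta}. Their union is {Z0, Z1, Z2, Z3, Z4, Z5, Z6, Z7, Z8, Z9, Z10}, which is all 11 languages.
Only Comet contains Z3, so Comet is forced; the remaining 6 languages need at least 3 more referees (each remaining referee adds at most 2) — so at least 4 referees are needed, and 4 is optimal.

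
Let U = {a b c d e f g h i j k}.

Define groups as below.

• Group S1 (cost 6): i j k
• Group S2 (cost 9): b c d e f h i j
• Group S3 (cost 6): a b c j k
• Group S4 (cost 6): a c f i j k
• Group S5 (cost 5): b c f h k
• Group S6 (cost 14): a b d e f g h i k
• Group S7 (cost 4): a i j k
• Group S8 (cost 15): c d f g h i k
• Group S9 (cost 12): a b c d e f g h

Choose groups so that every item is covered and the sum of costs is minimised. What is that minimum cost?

S7, S9 together cover every item (S7 ∪ S9 = {a, b, c, d, e, f, g, h, i, j, k}); total cost 4 + 12 = 16.
The greedy pick S4, S2, S9 costs 27; no covering selection beats 16.

16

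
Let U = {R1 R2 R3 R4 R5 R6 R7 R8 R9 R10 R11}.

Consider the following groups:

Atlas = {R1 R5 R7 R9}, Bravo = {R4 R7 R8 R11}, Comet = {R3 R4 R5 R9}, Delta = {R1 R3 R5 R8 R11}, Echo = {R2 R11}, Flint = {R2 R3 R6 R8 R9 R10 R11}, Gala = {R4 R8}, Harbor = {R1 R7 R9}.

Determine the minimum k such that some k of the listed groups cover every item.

3

Bravo and Delta and Flint together: Bravo ∪ Delta ∪ Flint = {R1, R2, R3, R4, R5, R6, R7, R8, R9, R10, R11} — every item is covered.
Only Flint contains R6, so Flint is forced; the remaining 4 items need at least 2 more groups (each remaining group adds at most 3) — so at least 3 groups are needed, and 3 is optimal.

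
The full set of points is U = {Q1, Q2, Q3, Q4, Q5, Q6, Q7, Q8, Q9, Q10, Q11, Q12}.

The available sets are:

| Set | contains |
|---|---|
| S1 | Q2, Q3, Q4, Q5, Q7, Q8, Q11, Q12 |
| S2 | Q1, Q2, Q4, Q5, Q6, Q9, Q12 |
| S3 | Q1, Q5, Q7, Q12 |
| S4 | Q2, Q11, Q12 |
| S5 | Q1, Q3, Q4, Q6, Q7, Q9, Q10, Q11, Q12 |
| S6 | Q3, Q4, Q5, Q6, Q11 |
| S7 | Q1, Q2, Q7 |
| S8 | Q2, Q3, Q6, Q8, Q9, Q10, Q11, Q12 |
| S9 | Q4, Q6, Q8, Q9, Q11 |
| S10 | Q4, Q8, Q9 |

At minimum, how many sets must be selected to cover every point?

2

S1 and S5 together: S1 ∪ S5 = {Q1, Q2, Q3, Q4, Q5, Q6, Q7, Q8, Q9, Q10, Q11, Q12} — every point is covered.
No single set has all 12 points (the largest, S5, has 9), so 2 is optimal.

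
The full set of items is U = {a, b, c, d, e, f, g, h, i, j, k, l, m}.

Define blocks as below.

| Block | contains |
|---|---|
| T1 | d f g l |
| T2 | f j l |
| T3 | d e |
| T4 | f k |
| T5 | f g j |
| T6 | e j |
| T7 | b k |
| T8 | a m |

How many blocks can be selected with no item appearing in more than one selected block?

4

T1, T6, T7, T8 are pairwise disjoint (T1={d,f,g,l}; T6={e,j}; T7={b,k}; T8={a,m}).
Every remaining block overlaps one of these, and no 5 of the listed blocks are pairwise disjoint, so 4 is the maximum.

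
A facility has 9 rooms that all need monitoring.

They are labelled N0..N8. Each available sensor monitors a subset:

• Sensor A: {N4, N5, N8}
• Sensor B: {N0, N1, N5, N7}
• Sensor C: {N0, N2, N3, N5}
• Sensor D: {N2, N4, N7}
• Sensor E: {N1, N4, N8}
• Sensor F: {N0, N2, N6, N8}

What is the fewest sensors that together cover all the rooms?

4

Take {B, C, E, F}. Their union is {N0, N1, N2, N3, N4, N5, N6, N7, N8}, which is all 9 rooms.
No 3 of the 6 sensors cover everything (all 20 combinations miss at least one room), so 4 is optimal.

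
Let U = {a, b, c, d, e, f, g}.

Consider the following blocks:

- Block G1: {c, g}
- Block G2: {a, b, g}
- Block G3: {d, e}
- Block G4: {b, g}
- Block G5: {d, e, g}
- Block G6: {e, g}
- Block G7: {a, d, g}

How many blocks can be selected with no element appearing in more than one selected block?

G2, G3 are pairwise disjoint (G2={a,b,g}; G3={d,e}).
Every remaining block overlaps one of these, and no 3 of the listed blocks are pairwise disjoint, so 2 is the maximum.

2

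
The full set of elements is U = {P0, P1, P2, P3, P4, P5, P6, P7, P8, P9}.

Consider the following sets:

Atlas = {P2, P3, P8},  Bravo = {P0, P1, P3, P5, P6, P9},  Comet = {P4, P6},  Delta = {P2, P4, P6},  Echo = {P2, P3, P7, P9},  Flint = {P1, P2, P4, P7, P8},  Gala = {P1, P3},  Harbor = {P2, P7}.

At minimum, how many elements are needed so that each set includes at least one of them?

Take H = {P2, P3, P4}. Each listed set contains at least one of these, so H is a hitting set of size 3.
The sets Comet, Gala, Harbor are pairwise disjoint, so any hitting set needs a separate element for each — at least 3. Hence 3 is optimal.

3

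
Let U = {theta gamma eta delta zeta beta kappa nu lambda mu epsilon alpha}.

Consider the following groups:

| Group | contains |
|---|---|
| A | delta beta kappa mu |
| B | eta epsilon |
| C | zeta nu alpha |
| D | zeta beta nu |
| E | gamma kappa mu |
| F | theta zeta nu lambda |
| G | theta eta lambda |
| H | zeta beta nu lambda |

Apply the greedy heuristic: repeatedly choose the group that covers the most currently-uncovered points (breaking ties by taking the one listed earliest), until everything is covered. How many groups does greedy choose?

5

Greedy: pick A (covers 4 new) → pick F (covers 4 new) → pick B (covers 2 new) → pick C (covers 1 new) → pick E (covers 1 new). Total picks: 5.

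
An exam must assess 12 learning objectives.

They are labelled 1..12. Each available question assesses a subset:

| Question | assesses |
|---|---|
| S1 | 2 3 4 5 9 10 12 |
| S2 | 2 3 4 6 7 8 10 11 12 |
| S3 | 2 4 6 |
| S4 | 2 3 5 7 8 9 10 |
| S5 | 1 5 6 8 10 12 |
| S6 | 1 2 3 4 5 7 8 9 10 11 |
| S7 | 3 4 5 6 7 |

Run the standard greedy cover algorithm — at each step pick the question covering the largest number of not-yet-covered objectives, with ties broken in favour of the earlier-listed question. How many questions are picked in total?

2

Greedy: pick S6 (covers 10 new) → pick S2 (covers 2 new). Total picks: 2.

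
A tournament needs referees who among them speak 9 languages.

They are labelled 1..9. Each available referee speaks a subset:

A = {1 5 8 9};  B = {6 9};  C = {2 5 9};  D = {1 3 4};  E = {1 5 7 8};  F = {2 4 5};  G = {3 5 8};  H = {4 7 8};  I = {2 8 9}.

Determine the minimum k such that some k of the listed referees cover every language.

4

B and D and E and F together: B ∪ D ∪ E ∪ F = {1, 2, 3, 4, 5, 6, 7, 8, 9} — every language is covered.
No 3 of the 9 referees cover everything (all 84 combinations miss at least one language), so 4 is optimal.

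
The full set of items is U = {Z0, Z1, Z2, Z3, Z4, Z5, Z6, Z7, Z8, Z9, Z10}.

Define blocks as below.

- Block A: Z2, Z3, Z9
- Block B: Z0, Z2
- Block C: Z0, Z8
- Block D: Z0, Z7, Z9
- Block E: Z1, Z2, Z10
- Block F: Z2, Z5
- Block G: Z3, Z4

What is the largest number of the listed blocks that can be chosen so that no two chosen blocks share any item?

D, E, G are pairwise disjoint (D={Z0,Z7,Z9}; E={Z1,Z2,Z10}; G={Z3,Z4}).
Every remaining block overlaps one of these, and no 4 of the listed blocks are pairwise disjoint, so 3 is the maximum.

3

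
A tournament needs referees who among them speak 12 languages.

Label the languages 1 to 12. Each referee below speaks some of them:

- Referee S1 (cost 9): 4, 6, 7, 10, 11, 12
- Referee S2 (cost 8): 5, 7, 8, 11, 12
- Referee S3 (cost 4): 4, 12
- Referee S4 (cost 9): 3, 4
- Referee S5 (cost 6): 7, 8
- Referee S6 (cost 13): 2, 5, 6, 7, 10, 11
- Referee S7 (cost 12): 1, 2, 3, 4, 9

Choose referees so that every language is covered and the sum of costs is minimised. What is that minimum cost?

S1, S2, S7 together cover every language (S1 ∪ S2 ∪ S7 = {1, 2, 3, 4, 5, 6, 7, 8, 9, 10, 11, 12}); total cost 9 + 8 + 12 = 29.
No covering selection has total cost below 29.

29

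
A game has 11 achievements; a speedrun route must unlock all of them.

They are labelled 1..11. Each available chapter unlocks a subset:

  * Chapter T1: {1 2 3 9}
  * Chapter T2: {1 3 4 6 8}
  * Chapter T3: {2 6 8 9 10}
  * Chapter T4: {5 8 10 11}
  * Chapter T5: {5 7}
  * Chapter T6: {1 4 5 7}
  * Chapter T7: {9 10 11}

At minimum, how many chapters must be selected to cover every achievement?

Take {T2, T3, T6, T7}. Their union is {1, 2, 3, 4, 5, 6, 7, 8, 9, 10, 11}, which is all 11 achievements.
No 3 of the 7 chapters cover everything (all 35 combinations miss at least one achievement), so 4 is optimal.

4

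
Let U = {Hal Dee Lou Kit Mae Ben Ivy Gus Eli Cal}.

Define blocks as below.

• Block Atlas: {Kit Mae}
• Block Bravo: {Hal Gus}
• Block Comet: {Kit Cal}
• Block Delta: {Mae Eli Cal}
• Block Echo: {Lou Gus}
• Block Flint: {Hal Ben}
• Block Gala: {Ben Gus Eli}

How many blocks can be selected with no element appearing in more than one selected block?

Comet, Echo, Flint are pairwise disjoint (Comet={Kit,Cal}; Echo={Lou,Gus}; Flint={Hal,Ben}).
Every remaining block overlaps one of these, and no 4 of the listed blocks are pairwise disjoint, so 3 is the maximum.

3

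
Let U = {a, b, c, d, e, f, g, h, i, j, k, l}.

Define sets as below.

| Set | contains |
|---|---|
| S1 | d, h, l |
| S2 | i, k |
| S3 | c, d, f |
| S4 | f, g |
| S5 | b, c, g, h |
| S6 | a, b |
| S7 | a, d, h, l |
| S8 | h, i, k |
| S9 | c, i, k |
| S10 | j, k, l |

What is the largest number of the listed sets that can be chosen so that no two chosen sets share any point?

S1, S2, S4, S6 are pairwise disjoint (S1={d,h,l}; S2={i,k}; S4={f,g}; S6={a,b}).
Every remaining set overlaps one of these, and no 5 of the listed sets are pairwise disjoint, so 4 is the maximum.

4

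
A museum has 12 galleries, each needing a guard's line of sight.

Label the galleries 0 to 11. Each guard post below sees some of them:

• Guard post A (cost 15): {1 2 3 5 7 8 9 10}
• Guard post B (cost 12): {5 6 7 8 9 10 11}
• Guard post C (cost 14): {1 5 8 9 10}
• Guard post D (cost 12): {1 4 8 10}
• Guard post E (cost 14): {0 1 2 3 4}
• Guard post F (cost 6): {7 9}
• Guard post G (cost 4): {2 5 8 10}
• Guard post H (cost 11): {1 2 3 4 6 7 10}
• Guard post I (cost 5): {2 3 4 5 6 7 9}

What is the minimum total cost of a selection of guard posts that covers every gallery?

26

B, E together cover every gallery (B ∪ E = {0, 1, 2, 3, 4, 5, 6, 7, 8, 9, 10, 11}); total cost 12 + 14 = 26.
The greedy pick I, G, E, B costs 35; no covering selection beats 26.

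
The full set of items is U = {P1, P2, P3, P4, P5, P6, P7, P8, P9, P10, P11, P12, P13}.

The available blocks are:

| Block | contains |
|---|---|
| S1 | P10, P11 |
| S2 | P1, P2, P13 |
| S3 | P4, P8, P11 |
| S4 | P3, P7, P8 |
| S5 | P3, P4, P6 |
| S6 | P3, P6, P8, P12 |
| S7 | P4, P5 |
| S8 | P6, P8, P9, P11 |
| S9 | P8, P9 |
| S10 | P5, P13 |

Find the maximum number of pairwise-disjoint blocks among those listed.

S1, S2, S4, S7 are pairwise disjoint (S1={P10,P11}; S2={P1,P2,P13}; S4={P3,P7,P8}; S7={P4,P5}).
Every remaining block overlaps one of these, and no 5 of the listed blocks are pairwise disjoint, so 4 is the maximum.

4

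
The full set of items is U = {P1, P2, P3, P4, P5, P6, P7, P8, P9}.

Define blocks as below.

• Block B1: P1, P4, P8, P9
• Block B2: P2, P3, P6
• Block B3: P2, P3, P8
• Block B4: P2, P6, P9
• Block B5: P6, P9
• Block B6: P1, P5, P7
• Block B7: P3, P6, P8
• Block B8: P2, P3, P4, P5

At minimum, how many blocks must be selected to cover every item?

3

B1, B2, and B6 cover everything between them: the union {P1, P2, P3, P4, P5, P6, P7, P8, P9} is all of U.
Each block has at most 4 items, and 2·4 = 8 < 9 — so at least 3 blocks are needed, and 3 is optimal.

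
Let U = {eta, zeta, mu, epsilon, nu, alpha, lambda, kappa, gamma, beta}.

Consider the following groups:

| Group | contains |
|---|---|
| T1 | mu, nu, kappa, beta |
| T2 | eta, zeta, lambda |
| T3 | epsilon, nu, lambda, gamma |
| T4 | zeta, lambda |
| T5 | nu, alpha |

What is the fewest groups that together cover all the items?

T1, T2, T3, and T5 cover everything between them: the union {eta, zeta, mu, epsilon, nu, alpha, lambda, kappa, gamma, beta} is all of U.
Only T5 contains alpha, so T5 is forced; the remaining 8 items need at least 3 more groups (each remaining group adds at most 3) — so at least 4 groups are needed, and 4 is optimal.

4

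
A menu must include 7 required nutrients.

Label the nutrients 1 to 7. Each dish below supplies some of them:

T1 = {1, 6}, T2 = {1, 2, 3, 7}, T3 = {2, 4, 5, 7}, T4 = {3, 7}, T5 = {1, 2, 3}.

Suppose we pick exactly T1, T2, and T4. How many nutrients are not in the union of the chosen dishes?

Union of T1, T2, T4 = {1, 2, 3, 6, 7}.
Not covered: 4, 5 — 2 nutrients.

2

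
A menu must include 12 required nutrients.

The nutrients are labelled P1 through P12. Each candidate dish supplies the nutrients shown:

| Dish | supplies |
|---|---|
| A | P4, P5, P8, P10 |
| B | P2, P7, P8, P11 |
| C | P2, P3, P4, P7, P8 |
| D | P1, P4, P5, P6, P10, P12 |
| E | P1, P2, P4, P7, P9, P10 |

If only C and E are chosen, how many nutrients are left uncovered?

4

Union of C, E = {P1, P2, P3, P4, P7, P8, P9, P10}.
Not covered: P5, P6, P11, P12 — 4 nutrients.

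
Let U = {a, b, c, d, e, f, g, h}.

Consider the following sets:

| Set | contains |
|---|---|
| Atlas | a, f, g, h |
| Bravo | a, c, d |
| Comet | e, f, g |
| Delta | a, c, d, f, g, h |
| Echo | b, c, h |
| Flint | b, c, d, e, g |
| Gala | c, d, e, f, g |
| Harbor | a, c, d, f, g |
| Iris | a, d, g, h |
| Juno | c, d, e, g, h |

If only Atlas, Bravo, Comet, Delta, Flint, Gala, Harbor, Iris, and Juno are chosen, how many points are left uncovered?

0

Union of Atlas, Bravo, Comet, Delta, Flint, Gala, Harbor, Iris, Juno = {a, b, c, d, e, f, g, h} — that's every point, so 0 are uncovered.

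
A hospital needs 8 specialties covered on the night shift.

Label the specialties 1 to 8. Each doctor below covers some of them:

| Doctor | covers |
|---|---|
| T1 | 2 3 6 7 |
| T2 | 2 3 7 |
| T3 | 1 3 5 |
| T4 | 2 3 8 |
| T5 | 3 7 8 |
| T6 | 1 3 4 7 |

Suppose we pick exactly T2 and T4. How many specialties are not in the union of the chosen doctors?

Union of T2, T4 = {2, 3, 7, 8}.
Not covered: 1, 4, 5, 6 — 4 specialties.

4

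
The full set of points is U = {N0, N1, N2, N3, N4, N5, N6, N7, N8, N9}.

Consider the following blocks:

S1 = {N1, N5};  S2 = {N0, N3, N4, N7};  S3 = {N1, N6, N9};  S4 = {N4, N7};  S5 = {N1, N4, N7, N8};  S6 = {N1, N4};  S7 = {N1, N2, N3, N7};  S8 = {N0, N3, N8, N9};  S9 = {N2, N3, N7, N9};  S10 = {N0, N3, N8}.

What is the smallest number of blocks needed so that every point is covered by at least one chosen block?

5

S1 and S2 and S3 and S9 and S10 together: S1 ∪ S2 ∪ S3 ∪ S9 ∪ S10 = {N0, N1, N2, N3, N4, N5, N6, N7, N8, N9} — every point is covered.
No 4 of the 10 blocks cover everything (all 210 combinations miss at least one point), so 5 is optimal.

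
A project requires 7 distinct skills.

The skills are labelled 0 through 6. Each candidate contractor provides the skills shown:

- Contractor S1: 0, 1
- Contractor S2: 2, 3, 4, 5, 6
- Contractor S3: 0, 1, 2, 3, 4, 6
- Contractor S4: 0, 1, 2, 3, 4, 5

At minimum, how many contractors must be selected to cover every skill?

Take {S3, S4}. Their union is {0, 1, 2, 3, 4, 5, 6}, which is all 7 skills.
No single contractor has all 7 skills (the largest, S3, has 6), so 2 is optimal.

2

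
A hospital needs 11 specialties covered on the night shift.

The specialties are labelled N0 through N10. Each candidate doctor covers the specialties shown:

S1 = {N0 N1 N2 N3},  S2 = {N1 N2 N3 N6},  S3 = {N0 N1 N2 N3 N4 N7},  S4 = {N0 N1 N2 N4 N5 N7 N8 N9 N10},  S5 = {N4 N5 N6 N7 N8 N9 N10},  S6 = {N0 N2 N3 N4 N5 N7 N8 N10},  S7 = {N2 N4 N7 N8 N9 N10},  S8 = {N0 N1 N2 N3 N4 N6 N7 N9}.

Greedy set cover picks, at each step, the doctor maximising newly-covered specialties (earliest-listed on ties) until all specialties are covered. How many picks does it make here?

Greedy: pick S4 (covers 9 new) → pick S2 (covers 2 new). Total picks: 2.

2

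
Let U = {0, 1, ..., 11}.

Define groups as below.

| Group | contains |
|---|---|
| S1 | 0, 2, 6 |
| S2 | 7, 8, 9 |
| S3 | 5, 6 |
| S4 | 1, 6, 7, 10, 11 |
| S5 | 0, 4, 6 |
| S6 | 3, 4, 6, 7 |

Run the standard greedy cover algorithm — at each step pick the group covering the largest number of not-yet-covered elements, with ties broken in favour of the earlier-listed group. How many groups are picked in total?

5

Greedy: pick S4 (covers 5 new) → pick S1 (covers 2 new) → pick S2 (covers 2 new) → pick S6 (covers 2 new) → pick S3 (covers 1 new). Total picks: 5.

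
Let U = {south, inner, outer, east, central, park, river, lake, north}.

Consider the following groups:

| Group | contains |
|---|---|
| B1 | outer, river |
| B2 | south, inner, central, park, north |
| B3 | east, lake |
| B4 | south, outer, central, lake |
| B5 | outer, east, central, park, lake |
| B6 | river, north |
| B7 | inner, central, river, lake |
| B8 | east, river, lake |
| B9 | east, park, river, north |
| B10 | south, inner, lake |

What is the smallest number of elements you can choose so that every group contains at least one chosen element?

H = {south, east, river} meets every group (each contains at least one member of H), and |H| = 3.
The groups B1, B2, B3 are pairwise disjoint, so any hitting set needs a separate element for each — at least 3. Hence 3 is optimal.

3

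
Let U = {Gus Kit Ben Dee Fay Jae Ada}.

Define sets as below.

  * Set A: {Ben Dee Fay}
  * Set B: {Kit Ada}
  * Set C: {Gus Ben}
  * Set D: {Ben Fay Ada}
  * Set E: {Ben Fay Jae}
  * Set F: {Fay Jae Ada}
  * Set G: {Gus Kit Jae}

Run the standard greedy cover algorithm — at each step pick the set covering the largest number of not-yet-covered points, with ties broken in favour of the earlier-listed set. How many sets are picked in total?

Greedy: pick A (covers 3 new) → pick G (covers 3 new) → pick B (covers 1 new). Total picks: 3.

3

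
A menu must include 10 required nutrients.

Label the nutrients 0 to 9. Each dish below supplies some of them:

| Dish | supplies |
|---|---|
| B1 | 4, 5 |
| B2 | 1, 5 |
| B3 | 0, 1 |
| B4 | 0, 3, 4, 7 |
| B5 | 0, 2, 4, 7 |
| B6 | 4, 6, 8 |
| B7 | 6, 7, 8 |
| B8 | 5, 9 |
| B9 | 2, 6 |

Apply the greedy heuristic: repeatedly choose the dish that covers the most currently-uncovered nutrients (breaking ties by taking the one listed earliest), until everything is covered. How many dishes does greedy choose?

Greedy: pick B4 (covers 4 new) → pick B2 (covers 2 new) → pick B6 (covers 2 new) → pick B5 (covers 1 new) → pick B8 (covers 1 new). Total picks: 5.

5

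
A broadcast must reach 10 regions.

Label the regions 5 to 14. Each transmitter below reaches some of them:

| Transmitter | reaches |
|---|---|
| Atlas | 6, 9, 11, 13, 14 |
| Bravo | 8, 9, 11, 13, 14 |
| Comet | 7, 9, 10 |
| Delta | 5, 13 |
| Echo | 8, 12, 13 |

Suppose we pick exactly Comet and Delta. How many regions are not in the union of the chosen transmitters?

Union of Comet, Delta = {5, 7, 9, 10, 13}.
Not covered: 6, 8, 11, 12, 14 — 5 regions.

5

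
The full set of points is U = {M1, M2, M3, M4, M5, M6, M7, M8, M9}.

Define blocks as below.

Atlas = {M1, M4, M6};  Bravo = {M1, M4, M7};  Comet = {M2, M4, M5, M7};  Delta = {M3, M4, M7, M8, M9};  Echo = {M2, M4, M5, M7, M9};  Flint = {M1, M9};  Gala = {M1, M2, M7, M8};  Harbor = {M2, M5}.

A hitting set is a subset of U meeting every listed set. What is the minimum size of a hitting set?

3

H = {M1, M5, M7} meets every block (each contains at least one member of H), and |H| = 3.
No choice of 2 points meets every block, so 3 is the minimum.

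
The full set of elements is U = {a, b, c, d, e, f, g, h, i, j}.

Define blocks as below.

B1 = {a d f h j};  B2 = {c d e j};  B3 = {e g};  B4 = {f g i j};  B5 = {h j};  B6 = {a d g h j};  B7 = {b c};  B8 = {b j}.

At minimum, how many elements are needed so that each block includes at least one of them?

Take T = {c, g, j}. Each listed block contains at least one of these, so T is a hitting set of size 3.
The blocks B1, B3, B7 are pairwise disjoint, so any hitting set needs a separate element for each — at least 3. Hence 3 is optimal.

3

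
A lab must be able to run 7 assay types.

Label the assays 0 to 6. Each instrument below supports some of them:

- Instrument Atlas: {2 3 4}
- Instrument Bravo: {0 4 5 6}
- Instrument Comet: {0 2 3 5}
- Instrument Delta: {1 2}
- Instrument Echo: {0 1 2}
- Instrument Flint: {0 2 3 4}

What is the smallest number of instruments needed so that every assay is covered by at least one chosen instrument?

Atlas and Bravo and Delta together: Atlas ∪ Bravo ∪ Delta = {0, 1, 2, 3, 4, 5, 6} — every assay is covered.
Only Bravo contains 6, so Bravo is forced; the remaining 3 assays need at least 2 more instruments (each remaining instrument adds at most 2) — so at least 3 instruments are needed, and 3 is optimal.

3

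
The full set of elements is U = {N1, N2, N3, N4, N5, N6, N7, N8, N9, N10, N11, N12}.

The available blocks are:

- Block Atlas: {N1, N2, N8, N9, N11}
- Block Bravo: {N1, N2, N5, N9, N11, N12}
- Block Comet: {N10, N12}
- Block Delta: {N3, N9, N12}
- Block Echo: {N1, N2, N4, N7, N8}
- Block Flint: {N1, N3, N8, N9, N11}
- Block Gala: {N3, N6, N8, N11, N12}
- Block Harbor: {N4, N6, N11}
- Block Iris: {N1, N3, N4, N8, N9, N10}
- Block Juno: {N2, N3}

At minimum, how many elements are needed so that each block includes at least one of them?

H = {N2, N3, N4, N10} meets every block (each contains at least one member of H), and |H| = 4.
No choice of 3 elements meets every block, so 4 is the minimum.

4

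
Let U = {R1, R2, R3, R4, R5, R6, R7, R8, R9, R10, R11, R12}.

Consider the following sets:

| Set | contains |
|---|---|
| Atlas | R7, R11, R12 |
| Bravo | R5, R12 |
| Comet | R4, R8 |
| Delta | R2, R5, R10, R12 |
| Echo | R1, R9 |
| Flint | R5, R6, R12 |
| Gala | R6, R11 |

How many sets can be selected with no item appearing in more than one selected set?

Comet, Delta, Echo, Gala are pairwise disjoint (Comet={R4,R8}; Delta={R2,R5,R10,R12}; Echo={R1,R9}; Gala={R6,R11}).
Every remaining set overlaps one of these, and no 5 of the listed sets are pairwise disjoint, so 4 is the maximum.

4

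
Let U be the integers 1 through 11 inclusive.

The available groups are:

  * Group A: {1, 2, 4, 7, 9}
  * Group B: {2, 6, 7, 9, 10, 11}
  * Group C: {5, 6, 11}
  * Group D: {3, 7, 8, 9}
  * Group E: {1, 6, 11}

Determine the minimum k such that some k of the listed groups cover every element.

Take {A, B, C, D}. Their union is {1, 2, 3, 4, 5, 6, 7, 8, 9, 10, 11}, which is all 11 elements.
Only B contains 10, so B is forced; the remaining 5 elements need at least 3 more groups (each remaining group adds at most 2) — so at least 4 groups are needed, and 4 is optimal.

4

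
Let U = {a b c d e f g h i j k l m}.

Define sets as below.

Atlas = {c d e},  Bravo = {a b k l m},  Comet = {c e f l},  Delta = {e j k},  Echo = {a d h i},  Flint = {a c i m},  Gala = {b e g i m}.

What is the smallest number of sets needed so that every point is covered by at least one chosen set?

4

Comet and Delta and Echo and Gala together: Comet ∪ Delta ∪ Echo ∪ Gala = {a, b, c, d, e, f, g, h, i, j, k, l, m} — every point is covered.
Only Comet contains f, so Comet is forced; the remaining 9 points need at least 3 more sets (each remaining set adds at most 4) — so at least 4 sets are needed, and 4 is optimal.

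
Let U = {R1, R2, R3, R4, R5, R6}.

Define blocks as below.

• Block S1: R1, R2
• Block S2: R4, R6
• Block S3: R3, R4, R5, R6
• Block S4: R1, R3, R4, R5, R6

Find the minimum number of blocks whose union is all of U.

2

S1 and S3 cover everything between them: the union {R1, R2, R3, R4, R5, R6} is all of U.
No single block has all 6 items (the largest, S4, has 5), so 2 is optimal.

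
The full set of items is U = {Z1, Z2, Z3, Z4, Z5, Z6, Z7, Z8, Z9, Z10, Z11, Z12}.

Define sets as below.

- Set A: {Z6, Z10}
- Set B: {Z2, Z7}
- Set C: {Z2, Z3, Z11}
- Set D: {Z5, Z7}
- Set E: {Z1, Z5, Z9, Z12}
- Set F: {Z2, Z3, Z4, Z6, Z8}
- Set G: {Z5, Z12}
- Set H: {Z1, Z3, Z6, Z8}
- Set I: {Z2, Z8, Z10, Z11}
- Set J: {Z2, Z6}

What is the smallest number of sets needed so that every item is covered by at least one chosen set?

4

B and E and F and I together: B ∪ E ∪ F ∪ I = {Z1, Z2, Z3, Z4, Z5, Z6, Z7, Z8, Z9, Z10, Z11, Z12} — every item is covered.
No 3 of the 10 sets cover everything (all 120 combinations miss at least one item), so 4 is optimal.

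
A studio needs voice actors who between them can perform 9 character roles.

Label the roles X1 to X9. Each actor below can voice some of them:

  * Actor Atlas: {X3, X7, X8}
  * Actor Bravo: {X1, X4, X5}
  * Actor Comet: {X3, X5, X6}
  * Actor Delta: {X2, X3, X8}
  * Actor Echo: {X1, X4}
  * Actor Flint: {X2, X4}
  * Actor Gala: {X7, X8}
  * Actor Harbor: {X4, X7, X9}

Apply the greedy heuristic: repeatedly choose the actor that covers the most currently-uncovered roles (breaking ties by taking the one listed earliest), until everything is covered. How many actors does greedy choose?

Greedy: pick Atlas (covers 3 new) → pick Bravo (covers 3 new) → pick Comet (covers 1 new) → pick Delta (covers 1 new) → pick Harbor (covers 1 new). Total picks: 5.
(The true minimum cover uses only 4 actors, so greedy is not optimal here.)

5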